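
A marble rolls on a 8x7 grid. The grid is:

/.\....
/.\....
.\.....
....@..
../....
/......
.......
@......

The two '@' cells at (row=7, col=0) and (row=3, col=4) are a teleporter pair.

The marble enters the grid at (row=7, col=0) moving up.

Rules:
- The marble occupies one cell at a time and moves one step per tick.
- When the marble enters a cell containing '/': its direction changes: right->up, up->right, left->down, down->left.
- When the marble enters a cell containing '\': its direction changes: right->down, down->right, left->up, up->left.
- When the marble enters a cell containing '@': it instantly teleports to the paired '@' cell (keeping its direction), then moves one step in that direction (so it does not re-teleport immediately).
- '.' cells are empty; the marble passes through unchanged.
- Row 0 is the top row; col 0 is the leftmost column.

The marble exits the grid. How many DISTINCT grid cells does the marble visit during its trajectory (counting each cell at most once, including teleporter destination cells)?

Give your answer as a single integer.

Step 1: enter (7,0), '@' teleport (7,0)->(3,4), also enter (3,4), move up to (2,4)
Step 2: enter (2,4), '.' pass, move up to (1,4)
Step 3: enter (1,4), '.' pass, move up to (0,4)
Step 4: enter (0,4), '.' pass, move up to (-1,4)
Step 5: at (-1,4) — EXIT via top edge, pos 4
Distinct cells visited: 5 (path length 5)

Answer: 5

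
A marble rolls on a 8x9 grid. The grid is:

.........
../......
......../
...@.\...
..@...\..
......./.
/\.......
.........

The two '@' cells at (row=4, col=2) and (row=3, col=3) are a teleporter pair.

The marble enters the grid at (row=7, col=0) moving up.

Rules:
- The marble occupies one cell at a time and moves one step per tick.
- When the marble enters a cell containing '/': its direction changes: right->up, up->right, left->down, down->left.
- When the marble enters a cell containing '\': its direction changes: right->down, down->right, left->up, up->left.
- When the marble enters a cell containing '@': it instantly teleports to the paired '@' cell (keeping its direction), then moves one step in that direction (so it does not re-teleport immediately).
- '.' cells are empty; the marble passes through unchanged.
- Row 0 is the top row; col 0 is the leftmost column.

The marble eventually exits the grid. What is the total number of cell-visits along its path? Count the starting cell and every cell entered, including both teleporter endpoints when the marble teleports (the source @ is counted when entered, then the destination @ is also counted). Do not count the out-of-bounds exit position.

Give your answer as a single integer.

Step 1: enter (7,0), '.' pass, move up to (6,0)
Step 2: enter (6,0), '/' deflects up->right, move right to (6,1)
Step 3: enter (6,1), '\' deflects right->down, move down to (7,1)
Step 4: enter (7,1), '.' pass, move down to (8,1)
Step 5: at (8,1) — EXIT via bottom edge, pos 1
Path length (cell visits): 4

Answer: 4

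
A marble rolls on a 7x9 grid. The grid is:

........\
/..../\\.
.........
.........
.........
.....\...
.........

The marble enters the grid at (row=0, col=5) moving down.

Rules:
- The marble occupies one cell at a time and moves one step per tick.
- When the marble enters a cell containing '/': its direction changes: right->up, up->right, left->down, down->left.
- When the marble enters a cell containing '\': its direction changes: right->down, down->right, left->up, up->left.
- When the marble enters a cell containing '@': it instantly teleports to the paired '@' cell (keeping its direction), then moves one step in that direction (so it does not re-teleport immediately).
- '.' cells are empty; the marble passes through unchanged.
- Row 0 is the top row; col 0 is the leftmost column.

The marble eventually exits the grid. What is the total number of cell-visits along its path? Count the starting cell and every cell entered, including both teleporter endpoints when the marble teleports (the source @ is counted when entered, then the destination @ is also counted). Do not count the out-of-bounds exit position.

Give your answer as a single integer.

Step 1: enter (0,5), '.' pass, move down to (1,5)
Step 2: enter (1,5), '/' deflects down->left, move left to (1,4)
Step 3: enter (1,4), '.' pass, move left to (1,3)
Step 4: enter (1,3), '.' pass, move left to (1,2)
Step 5: enter (1,2), '.' pass, move left to (1,1)
Step 6: enter (1,1), '.' pass, move left to (1,0)
Step 7: enter (1,0), '/' deflects left->down, move down to (2,0)
Step 8: enter (2,0), '.' pass, move down to (3,0)
Step 9: enter (3,0), '.' pass, move down to (4,0)
Step 10: enter (4,0), '.' pass, move down to (5,0)
Step 11: enter (5,0), '.' pass, move down to (6,0)
Step 12: enter (6,0), '.' pass, move down to (7,0)
Step 13: at (7,0) — EXIT via bottom edge, pos 0
Path length (cell visits): 12

Answer: 12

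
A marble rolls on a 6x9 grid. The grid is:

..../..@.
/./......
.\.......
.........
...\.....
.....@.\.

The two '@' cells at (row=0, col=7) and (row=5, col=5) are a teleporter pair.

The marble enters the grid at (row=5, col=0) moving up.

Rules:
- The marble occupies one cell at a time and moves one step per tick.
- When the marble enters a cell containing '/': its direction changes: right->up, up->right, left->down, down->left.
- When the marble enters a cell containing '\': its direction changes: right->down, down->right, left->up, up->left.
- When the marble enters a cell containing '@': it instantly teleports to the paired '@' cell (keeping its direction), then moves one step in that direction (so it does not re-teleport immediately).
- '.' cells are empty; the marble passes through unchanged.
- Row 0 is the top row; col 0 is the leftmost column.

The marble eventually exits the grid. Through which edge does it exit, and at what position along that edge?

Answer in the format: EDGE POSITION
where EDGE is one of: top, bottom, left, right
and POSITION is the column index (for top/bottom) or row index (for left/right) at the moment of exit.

Step 1: enter (5,0), '.' pass, move up to (4,0)
Step 2: enter (4,0), '.' pass, move up to (3,0)
Step 3: enter (3,0), '.' pass, move up to (2,0)
Step 4: enter (2,0), '.' pass, move up to (1,0)
Step 5: enter (1,0), '/' deflects up->right, move right to (1,1)
Step 6: enter (1,1), '.' pass, move right to (1,2)
Step 7: enter (1,2), '/' deflects right->up, move up to (0,2)
Step 8: enter (0,2), '.' pass, move up to (-1,2)
Step 9: at (-1,2) — EXIT via top edge, pos 2

Answer: top 2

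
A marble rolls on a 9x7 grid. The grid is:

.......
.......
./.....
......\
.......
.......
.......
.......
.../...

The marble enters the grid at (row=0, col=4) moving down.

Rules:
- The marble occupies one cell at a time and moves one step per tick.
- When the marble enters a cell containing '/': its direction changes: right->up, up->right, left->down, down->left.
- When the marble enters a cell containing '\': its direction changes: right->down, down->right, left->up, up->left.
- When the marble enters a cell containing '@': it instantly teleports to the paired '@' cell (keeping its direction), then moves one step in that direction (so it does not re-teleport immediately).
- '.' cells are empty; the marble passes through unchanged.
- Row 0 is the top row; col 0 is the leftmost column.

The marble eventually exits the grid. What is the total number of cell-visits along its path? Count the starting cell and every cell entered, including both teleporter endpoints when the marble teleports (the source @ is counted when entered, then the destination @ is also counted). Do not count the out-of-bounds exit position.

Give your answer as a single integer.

Answer: 9

Derivation:
Step 1: enter (0,4), '.' pass, move down to (1,4)
Step 2: enter (1,4), '.' pass, move down to (2,4)
Step 3: enter (2,4), '.' pass, move down to (3,4)
Step 4: enter (3,4), '.' pass, move down to (4,4)
Step 5: enter (4,4), '.' pass, move down to (5,4)
Step 6: enter (5,4), '.' pass, move down to (6,4)
Step 7: enter (6,4), '.' pass, move down to (7,4)
Step 8: enter (7,4), '.' pass, move down to (8,4)
Step 9: enter (8,4), '.' pass, move down to (9,4)
Step 10: at (9,4) — EXIT via bottom edge, pos 4
Path length (cell visits): 9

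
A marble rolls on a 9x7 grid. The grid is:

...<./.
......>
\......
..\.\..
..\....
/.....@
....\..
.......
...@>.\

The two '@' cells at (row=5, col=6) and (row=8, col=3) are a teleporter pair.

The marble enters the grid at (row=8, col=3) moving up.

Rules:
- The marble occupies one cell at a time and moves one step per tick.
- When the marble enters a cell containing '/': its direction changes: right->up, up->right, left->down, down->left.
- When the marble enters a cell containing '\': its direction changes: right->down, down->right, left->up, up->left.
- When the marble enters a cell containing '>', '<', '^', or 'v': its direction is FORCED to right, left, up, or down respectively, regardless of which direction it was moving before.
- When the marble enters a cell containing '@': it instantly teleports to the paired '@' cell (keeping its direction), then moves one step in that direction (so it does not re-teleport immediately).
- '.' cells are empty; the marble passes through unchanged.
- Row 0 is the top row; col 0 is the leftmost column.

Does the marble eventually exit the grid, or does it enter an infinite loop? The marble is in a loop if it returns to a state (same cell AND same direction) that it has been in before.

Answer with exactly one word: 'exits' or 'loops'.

Step 1: enter (8,3), '@' teleport (8,3)->(5,6), also enter (5,6), move up to (4,6)
Step 2: enter (4,6), '.' pass, move up to (3,6)
Step 3: enter (3,6), '.' pass, move up to (2,6)
Step 4: enter (2,6), '.' pass, move up to (1,6)
Step 5: enter (1,6), '>' forces up->right, move right to (1,7)
Step 6: at (1,7) — EXIT via right edge, pos 1

Answer: exits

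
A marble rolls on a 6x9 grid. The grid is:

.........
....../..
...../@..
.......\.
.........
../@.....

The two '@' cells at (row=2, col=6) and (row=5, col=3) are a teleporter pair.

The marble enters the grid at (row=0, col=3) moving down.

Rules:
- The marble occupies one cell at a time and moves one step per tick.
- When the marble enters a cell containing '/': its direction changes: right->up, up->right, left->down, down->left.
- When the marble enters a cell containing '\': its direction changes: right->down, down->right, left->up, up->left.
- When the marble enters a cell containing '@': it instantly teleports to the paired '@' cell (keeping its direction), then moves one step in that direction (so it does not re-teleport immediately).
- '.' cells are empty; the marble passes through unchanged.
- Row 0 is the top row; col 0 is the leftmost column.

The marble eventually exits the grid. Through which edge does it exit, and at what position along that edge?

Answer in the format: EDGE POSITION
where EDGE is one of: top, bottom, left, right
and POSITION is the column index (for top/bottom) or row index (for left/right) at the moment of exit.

Step 1: enter (0,3), '.' pass, move down to (1,3)
Step 2: enter (1,3), '.' pass, move down to (2,3)
Step 3: enter (2,3), '.' pass, move down to (3,3)
Step 4: enter (3,3), '.' pass, move down to (4,3)
Step 5: enter (4,3), '.' pass, move down to (5,3)
Step 6: enter (5,3), '@' teleport (5,3)->(2,6), also enter (2,6), move down to (3,6)
Step 7: enter (3,6), '.' pass, move down to (4,6)
Step 8: enter (4,6), '.' pass, move down to (5,6)
Step 9: enter (5,6), '.' pass, move down to (6,6)
Step 10: at (6,6) — EXIT via bottom edge, pos 6

Answer: bottom 6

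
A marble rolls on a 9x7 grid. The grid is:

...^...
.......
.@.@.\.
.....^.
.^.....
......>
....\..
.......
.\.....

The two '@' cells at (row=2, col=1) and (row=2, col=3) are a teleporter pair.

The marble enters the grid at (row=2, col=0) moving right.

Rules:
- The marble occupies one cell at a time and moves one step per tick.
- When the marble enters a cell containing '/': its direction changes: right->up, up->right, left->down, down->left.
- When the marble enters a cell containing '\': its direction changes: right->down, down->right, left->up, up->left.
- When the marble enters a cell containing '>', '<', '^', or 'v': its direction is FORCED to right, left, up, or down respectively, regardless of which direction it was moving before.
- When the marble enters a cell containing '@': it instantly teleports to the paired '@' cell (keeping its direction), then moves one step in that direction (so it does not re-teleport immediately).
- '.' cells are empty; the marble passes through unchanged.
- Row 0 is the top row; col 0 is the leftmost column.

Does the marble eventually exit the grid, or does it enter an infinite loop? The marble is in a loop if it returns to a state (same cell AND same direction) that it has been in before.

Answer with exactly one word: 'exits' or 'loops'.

Answer: exits

Derivation:
Step 1: enter (2,0), '.' pass, move right to (2,1)
Step 2: enter (2,1), '@' teleport (2,1)->(2,3), also enter (2,3), move right to (2,4)
Step 3: enter (2,4), '.' pass, move right to (2,5)
Step 4: enter (2,5), '\' deflects right->down, move down to (3,5)
Step 5: enter (3,5), '^' forces down->up, move up to (2,5)
Step 6: enter (2,5), '\' deflects up->left, move left to (2,4)
Step 7: enter (2,4), '.' pass, move left to (2,3)
Step 8: enter (2,3), '@' teleport (2,3)->(2,1), also enter (2,1), move left to (2,0)
Step 9: enter (2,0), '.' pass, move left to (2,-1)
Step 10: at (2,-1) — EXIT via left edge, pos 2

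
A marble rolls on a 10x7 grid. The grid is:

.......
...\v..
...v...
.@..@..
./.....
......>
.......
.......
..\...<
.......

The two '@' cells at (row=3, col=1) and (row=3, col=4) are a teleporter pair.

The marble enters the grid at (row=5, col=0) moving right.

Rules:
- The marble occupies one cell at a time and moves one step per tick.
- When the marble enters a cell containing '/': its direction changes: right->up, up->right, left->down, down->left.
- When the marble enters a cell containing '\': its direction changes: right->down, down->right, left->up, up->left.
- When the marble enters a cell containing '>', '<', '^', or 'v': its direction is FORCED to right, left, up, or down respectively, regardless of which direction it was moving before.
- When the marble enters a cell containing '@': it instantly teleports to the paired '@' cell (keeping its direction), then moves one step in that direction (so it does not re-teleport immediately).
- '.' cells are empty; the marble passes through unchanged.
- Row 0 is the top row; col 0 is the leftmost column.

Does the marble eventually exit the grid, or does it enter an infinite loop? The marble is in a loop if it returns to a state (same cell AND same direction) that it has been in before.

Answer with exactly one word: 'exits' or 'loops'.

Answer: exits

Derivation:
Step 1: enter (5,0), '.' pass, move right to (5,1)
Step 2: enter (5,1), '.' pass, move right to (5,2)
Step 3: enter (5,2), '.' pass, move right to (5,3)
Step 4: enter (5,3), '.' pass, move right to (5,4)
Step 5: enter (5,4), '.' pass, move right to (5,5)
Step 6: enter (5,5), '.' pass, move right to (5,6)
Step 7: enter (5,6), '>' forces right->right, move right to (5,7)
Step 8: at (5,7) — EXIT via right edge, pos 5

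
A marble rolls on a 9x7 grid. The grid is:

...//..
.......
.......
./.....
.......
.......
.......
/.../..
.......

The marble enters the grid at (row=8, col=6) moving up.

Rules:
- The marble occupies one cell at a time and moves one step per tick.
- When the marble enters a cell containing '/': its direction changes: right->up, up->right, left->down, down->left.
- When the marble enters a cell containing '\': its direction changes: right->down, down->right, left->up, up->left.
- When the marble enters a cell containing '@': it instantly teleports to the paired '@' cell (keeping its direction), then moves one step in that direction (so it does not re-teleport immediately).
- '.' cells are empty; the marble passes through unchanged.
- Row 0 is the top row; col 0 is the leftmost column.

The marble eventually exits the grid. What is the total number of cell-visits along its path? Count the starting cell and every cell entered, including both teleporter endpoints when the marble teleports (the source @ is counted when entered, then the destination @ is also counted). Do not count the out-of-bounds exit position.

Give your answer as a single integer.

Step 1: enter (8,6), '.' pass, move up to (7,6)
Step 2: enter (7,6), '.' pass, move up to (6,6)
Step 3: enter (6,6), '.' pass, move up to (5,6)
Step 4: enter (5,6), '.' pass, move up to (4,6)
Step 5: enter (4,6), '.' pass, move up to (3,6)
Step 6: enter (3,6), '.' pass, move up to (2,6)
Step 7: enter (2,6), '.' pass, move up to (1,6)
Step 8: enter (1,6), '.' pass, move up to (0,6)
Step 9: enter (0,6), '.' pass, move up to (-1,6)
Step 10: at (-1,6) — EXIT via top edge, pos 6
Path length (cell visits): 9

Answer: 9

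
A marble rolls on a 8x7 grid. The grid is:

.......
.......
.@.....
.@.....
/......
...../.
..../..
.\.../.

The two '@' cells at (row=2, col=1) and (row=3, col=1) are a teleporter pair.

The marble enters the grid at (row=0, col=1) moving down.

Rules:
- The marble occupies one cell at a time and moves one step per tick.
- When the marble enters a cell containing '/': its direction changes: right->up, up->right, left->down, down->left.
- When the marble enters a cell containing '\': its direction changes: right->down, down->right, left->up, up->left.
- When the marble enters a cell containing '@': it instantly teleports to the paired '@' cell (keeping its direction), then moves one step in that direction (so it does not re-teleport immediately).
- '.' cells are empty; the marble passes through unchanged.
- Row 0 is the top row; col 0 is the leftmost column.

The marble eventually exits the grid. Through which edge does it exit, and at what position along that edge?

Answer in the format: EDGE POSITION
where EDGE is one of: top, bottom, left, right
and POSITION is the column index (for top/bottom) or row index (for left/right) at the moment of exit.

Step 1: enter (0,1), '.' pass, move down to (1,1)
Step 2: enter (1,1), '.' pass, move down to (2,1)
Step 3: enter (2,1), '@' teleport (2,1)->(3,1), also enter (3,1), move down to (4,1)
Step 4: enter (4,1), '.' pass, move down to (5,1)
Step 5: enter (5,1), '.' pass, move down to (6,1)
Step 6: enter (6,1), '.' pass, move down to (7,1)
Step 7: enter (7,1), '\' deflects down->right, move right to (7,2)
Step 8: enter (7,2), '.' pass, move right to (7,3)
Step 9: enter (7,3), '.' pass, move right to (7,4)
Step 10: enter (7,4), '.' pass, move right to (7,5)
Step 11: enter (7,5), '/' deflects right->up, move up to (6,5)
Step 12: enter (6,5), '.' pass, move up to (5,5)
Step 13: enter (5,5), '/' deflects up->right, move right to (5,6)
Step 14: enter (5,6), '.' pass, move right to (5,7)
Step 15: at (5,7) — EXIT via right edge, pos 5

Answer: right 5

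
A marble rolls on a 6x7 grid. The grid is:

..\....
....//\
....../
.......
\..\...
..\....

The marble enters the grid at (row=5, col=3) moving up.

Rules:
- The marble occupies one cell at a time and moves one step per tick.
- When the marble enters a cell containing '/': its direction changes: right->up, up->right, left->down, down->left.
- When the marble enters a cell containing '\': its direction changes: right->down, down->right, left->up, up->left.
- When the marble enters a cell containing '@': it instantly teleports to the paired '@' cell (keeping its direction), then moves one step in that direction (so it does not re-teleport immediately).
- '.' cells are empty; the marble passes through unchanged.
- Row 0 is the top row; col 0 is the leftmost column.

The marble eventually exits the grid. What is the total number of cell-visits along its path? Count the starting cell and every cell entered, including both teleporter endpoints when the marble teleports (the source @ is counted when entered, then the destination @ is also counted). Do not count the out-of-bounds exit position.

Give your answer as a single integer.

Answer: 9

Derivation:
Step 1: enter (5,3), '.' pass, move up to (4,3)
Step 2: enter (4,3), '\' deflects up->left, move left to (4,2)
Step 3: enter (4,2), '.' pass, move left to (4,1)
Step 4: enter (4,1), '.' pass, move left to (4,0)
Step 5: enter (4,0), '\' deflects left->up, move up to (3,0)
Step 6: enter (3,0), '.' pass, move up to (2,0)
Step 7: enter (2,0), '.' pass, move up to (1,0)
Step 8: enter (1,0), '.' pass, move up to (0,0)
Step 9: enter (0,0), '.' pass, move up to (-1,0)
Step 10: at (-1,0) — EXIT via top edge, pos 0
Path length (cell visits): 9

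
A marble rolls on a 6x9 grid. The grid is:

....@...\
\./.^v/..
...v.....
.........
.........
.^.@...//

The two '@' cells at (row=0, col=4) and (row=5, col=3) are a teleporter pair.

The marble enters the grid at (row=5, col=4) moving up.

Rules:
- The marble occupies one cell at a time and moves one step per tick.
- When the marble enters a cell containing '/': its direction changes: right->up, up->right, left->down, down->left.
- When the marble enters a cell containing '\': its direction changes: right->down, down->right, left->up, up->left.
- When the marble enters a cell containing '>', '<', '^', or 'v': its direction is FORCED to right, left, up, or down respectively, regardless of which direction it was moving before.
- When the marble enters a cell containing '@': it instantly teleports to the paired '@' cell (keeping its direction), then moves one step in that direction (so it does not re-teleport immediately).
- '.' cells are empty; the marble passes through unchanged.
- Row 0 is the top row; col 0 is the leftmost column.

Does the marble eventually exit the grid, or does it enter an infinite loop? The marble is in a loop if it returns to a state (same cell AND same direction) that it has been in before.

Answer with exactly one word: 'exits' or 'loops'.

Answer: loops

Derivation:
Step 1: enter (5,4), '.' pass, move up to (4,4)
Step 2: enter (4,4), '.' pass, move up to (3,4)
Step 3: enter (3,4), '.' pass, move up to (2,4)
Step 4: enter (2,4), '.' pass, move up to (1,4)
Step 5: enter (1,4), '^' forces up->up, move up to (0,4)
Step 6: enter (0,4), '@' teleport (0,4)->(5,3), also enter (5,3), move up to (4,3)
Step 7: enter (4,3), '.' pass, move up to (3,3)
Step 8: enter (3,3), '.' pass, move up to (2,3)
Step 9: enter (2,3), 'v' forces up->down, move down to (3,3)
Step 10: enter (3,3), '.' pass, move down to (4,3)
Step 11: enter (4,3), '.' pass, move down to (5,3)
Step 12: enter (5,3), '@' teleport (5,3)->(0,4), also enter (0,4), move down to (1,4)
Step 13: enter (1,4), '^' forces down->up, move up to (0,4)
Step 14: at (0,4) dir=up — LOOP DETECTED (seen before)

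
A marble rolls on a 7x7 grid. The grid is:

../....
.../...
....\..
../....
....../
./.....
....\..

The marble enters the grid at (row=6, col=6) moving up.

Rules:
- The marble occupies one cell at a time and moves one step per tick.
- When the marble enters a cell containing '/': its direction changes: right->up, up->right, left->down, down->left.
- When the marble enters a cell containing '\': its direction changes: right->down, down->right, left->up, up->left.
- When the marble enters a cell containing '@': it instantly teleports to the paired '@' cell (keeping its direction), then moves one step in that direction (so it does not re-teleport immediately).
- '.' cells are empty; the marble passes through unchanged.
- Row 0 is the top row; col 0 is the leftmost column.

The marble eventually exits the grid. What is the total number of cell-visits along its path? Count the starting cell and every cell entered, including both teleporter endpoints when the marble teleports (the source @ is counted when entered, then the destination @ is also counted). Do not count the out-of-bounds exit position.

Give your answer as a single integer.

Step 1: enter (6,6), '.' pass, move up to (5,6)
Step 2: enter (5,6), '.' pass, move up to (4,6)
Step 3: enter (4,6), '/' deflects up->right, move right to (4,7)
Step 4: at (4,7) — EXIT via right edge, pos 4
Path length (cell visits): 3

Answer: 3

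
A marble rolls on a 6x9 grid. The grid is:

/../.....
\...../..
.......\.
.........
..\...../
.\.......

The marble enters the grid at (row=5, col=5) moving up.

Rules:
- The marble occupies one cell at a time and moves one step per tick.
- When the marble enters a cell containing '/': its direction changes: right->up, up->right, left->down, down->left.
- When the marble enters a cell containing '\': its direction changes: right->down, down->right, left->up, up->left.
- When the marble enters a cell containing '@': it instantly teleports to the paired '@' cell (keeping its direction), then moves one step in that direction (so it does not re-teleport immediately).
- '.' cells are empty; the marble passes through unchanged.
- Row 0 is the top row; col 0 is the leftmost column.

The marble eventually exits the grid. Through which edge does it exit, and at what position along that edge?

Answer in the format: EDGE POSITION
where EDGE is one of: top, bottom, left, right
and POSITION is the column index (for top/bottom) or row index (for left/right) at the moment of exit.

Answer: top 5

Derivation:
Step 1: enter (5,5), '.' pass, move up to (4,5)
Step 2: enter (4,5), '.' pass, move up to (3,5)
Step 3: enter (3,5), '.' pass, move up to (2,5)
Step 4: enter (2,5), '.' pass, move up to (1,5)
Step 5: enter (1,5), '.' pass, move up to (0,5)
Step 6: enter (0,5), '.' pass, move up to (-1,5)
Step 7: at (-1,5) — EXIT via top edge, pos 5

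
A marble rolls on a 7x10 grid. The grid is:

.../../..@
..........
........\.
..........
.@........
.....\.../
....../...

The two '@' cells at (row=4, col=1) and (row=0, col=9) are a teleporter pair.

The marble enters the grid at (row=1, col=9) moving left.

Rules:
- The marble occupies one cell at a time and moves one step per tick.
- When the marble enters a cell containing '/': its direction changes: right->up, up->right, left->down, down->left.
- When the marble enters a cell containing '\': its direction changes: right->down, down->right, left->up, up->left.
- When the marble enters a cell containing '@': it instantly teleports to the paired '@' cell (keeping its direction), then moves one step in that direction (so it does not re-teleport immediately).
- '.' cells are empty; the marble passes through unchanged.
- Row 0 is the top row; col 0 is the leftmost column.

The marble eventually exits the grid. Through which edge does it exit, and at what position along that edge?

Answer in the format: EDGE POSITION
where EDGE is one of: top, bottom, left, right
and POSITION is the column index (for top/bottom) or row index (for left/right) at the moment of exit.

Answer: left 1

Derivation:
Step 1: enter (1,9), '.' pass, move left to (1,8)
Step 2: enter (1,8), '.' pass, move left to (1,7)
Step 3: enter (1,7), '.' pass, move left to (1,6)
Step 4: enter (1,6), '.' pass, move left to (1,5)
Step 5: enter (1,5), '.' pass, move left to (1,4)
Step 6: enter (1,4), '.' pass, move left to (1,3)
Step 7: enter (1,3), '.' pass, move left to (1,2)
Step 8: enter (1,2), '.' pass, move left to (1,1)
Step 9: enter (1,1), '.' pass, move left to (1,0)
Step 10: enter (1,0), '.' pass, move left to (1,-1)
Step 11: at (1,-1) — EXIT via left edge, pos 1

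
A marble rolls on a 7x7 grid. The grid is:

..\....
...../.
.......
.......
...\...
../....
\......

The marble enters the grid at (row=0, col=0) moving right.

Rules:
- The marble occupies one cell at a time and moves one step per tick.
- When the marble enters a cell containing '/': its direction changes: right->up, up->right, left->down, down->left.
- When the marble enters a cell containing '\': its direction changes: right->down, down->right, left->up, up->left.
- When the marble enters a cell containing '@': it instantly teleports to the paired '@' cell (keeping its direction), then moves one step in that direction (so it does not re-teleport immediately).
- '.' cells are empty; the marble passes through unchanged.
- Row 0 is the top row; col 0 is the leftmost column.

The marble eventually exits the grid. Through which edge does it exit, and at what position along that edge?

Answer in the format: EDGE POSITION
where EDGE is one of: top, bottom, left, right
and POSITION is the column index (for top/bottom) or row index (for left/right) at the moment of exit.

Answer: left 5

Derivation:
Step 1: enter (0,0), '.' pass, move right to (0,1)
Step 2: enter (0,1), '.' pass, move right to (0,2)
Step 3: enter (0,2), '\' deflects right->down, move down to (1,2)
Step 4: enter (1,2), '.' pass, move down to (2,2)
Step 5: enter (2,2), '.' pass, move down to (3,2)
Step 6: enter (3,2), '.' pass, move down to (4,2)
Step 7: enter (4,2), '.' pass, move down to (5,2)
Step 8: enter (5,2), '/' deflects down->left, move left to (5,1)
Step 9: enter (5,1), '.' pass, move left to (5,0)
Step 10: enter (5,0), '.' pass, move left to (5,-1)
Step 11: at (5,-1) — EXIT via left edge, pos 5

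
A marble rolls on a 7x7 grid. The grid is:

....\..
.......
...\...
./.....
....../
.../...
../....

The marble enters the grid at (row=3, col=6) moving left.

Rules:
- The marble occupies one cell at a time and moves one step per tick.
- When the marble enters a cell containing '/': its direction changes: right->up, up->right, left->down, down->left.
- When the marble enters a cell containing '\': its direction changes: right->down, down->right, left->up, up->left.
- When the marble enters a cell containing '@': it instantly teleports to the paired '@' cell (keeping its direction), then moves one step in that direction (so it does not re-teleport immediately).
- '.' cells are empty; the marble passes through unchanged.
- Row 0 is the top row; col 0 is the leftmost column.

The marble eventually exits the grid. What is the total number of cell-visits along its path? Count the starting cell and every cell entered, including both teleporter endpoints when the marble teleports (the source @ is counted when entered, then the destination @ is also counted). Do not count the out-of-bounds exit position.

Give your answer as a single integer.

Step 1: enter (3,6), '.' pass, move left to (3,5)
Step 2: enter (3,5), '.' pass, move left to (3,4)
Step 3: enter (3,4), '.' pass, move left to (3,3)
Step 4: enter (3,3), '.' pass, move left to (3,2)
Step 5: enter (3,2), '.' pass, move left to (3,1)
Step 6: enter (3,1), '/' deflects left->down, move down to (4,1)
Step 7: enter (4,1), '.' pass, move down to (5,1)
Step 8: enter (5,1), '.' pass, move down to (6,1)
Step 9: enter (6,1), '.' pass, move down to (7,1)
Step 10: at (7,1) — EXIT via bottom edge, pos 1
Path length (cell visits): 9

Answer: 9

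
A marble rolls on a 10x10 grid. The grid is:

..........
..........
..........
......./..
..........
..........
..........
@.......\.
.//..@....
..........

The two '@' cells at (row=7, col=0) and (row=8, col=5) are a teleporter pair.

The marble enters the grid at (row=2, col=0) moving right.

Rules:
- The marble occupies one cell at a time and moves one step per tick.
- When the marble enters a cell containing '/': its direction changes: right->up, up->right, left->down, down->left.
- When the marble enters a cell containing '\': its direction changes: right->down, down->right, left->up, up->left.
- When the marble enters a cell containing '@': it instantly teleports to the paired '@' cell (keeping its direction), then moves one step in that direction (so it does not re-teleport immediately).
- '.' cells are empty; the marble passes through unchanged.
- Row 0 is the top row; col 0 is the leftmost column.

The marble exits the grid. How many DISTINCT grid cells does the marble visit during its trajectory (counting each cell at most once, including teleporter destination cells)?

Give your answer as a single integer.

Step 1: enter (2,0), '.' pass, move right to (2,1)
Step 2: enter (2,1), '.' pass, move right to (2,2)
Step 3: enter (2,2), '.' pass, move right to (2,3)
Step 4: enter (2,3), '.' pass, move right to (2,4)
Step 5: enter (2,4), '.' pass, move right to (2,5)
Step 6: enter (2,5), '.' pass, move right to (2,6)
Step 7: enter (2,6), '.' pass, move right to (2,7)
Step 8: enter (2,7), '.' pass, move right to (2,8)
Step 9: enter (2,8), '.' pass, move right to (2,9)
Step 10: enter (2,9), '.' pass, move right to (2,10)
Step 11: at (2,10) — EXIT via right edge, pos 2
Distinct cells visited: 10 (path length 10)

Answer: 10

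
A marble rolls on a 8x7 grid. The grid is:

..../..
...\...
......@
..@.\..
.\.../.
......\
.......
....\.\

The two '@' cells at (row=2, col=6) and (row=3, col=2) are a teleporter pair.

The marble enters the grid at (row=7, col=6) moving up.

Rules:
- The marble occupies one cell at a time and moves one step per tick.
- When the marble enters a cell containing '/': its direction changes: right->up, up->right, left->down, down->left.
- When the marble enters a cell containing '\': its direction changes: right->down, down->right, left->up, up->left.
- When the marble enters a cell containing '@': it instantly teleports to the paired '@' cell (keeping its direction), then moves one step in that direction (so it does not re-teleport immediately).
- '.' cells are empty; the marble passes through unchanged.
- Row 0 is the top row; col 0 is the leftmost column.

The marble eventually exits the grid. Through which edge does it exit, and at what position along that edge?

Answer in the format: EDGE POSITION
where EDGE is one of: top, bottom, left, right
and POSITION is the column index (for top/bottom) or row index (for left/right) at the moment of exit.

Step 1: enter (7,6), '\' deflects up->left, move left to (7,5)
Step 2: enter (7,5), '.' pass, move left to (7,4)
Step 3: enter (7,4), '\' deflects left->up, move up to (6,4)
Step 4: enter (6,4), '.' pass, move up to (5,4)
Step 5: enter (5,4), '.' pass, move up to (4,4)
Step 6: enter (4,4), '.' pass, move up to (3,4)
Step 7: enter (3,4), '\' deflects up->left, move left to (3,3)
Step 8: enter (3,3), '.' pass, move left to (3,2)
Step 9: enter (3,2), '@' teleport (3,2)->(2,6), also enter (2,6), move left to (2,5)
Step 10: enter (2,5), '.' pass, move left to (2,4)
Step 11: enter (2,4), '.' pass, move left to (2,3)
Step 12: enter (2,3), '.' pass, move left to (2,2)
Step 13: enter (2,2), '.' pass, move left to (2,1)
Step 14: enter (2,1), '.' pass, move left to (2,0)
Step 15: enter (2,0), '.' pass, move left to (2,-1)
Step 16: at (2,-1) — EXIT via left edge, pos 2

Answer: left 2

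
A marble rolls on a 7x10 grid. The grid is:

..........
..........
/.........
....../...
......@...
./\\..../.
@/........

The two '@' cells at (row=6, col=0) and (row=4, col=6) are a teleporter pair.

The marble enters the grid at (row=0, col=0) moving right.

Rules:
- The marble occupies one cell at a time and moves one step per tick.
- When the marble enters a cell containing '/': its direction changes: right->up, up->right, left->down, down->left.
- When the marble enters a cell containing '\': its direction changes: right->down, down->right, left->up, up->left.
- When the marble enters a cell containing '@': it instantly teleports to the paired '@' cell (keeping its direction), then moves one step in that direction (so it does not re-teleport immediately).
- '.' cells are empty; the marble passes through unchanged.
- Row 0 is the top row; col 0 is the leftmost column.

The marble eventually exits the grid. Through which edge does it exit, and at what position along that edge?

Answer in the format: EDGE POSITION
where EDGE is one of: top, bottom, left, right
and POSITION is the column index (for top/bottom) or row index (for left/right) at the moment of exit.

Answer: right 0

Derivation:
Step 1: enter (0,0), '.' pass, move right to (0,1)
Step 2: enter (0,1), '.' pass, move right to (0,2)
Step 3: enter (0,2), '.' pass, move right to (0,3)
Step 4: enter (0,3), '.' pass, move right to (0,4)
Step 5: enter (0,4), '.' pass, move right to (0,5)
Step 6: enter (0,5), '.' pass, move right to (0,6)
Step 7: enter (0,6), '.' pass, move right to (0,7)
Step 8: enter (0,7), '.' pass, move right to (0,8)
Step 9: enter (0,8), '.' pass, move right to (0,9)
Step 10: enter (0,9), '.' pass, move right to (0,10)
Step 11: at (0,10) — EXIT via right edge, pos 0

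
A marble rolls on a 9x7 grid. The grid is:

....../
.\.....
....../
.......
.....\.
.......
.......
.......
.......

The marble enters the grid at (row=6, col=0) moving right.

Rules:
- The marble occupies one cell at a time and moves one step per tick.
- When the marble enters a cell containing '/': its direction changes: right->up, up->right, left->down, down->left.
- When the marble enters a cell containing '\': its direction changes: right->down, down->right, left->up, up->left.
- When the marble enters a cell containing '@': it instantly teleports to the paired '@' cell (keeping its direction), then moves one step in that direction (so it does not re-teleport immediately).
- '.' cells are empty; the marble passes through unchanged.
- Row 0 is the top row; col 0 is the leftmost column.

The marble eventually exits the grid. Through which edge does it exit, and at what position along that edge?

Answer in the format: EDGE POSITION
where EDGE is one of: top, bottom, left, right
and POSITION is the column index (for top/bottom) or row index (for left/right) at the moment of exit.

Answer: right 6

Derivation:
Step 1: enter (6,0), '.' pass, move right to (6,1)
Step 2: enter (6,1), '.' pass, move right to (6,2)
Step 3: enter (6,2), '.' pass, move right to (6,3)
Step 4: enter (6,3), '.' pass, move right to (6,4)
Step 5: enter (6,4), '.' pass, move right to (6,5)
Step 6: enter (6,5), '.' pass, move right to (6,6)
Step 7: enter (6,6), '.' pass, move right to (6,7)
Step 8: at (6,7) — EXIT via right edge, pos 6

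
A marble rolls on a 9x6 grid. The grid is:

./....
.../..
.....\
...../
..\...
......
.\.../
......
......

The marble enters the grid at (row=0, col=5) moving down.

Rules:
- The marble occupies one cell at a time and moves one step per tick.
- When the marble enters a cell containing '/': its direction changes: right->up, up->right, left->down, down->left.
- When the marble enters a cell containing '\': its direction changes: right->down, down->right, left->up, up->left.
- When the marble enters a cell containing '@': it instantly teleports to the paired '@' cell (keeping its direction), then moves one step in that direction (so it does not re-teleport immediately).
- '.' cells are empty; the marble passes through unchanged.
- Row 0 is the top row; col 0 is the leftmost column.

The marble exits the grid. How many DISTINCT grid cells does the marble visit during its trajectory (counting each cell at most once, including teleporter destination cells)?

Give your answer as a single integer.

Answer: 3

Derivation:
Step 1: enter (0,5), '.' pass, move down to (1,5)
Step 2: enter (1,5), '.' pass, move down to (2,5)
Step 3: enter (2,5), '\' deflects down->right, move right to (2,6)
Step 4: at (2,6) — EXIT via right edge, pos 2
Distinct cells visited: 3 (path length 3)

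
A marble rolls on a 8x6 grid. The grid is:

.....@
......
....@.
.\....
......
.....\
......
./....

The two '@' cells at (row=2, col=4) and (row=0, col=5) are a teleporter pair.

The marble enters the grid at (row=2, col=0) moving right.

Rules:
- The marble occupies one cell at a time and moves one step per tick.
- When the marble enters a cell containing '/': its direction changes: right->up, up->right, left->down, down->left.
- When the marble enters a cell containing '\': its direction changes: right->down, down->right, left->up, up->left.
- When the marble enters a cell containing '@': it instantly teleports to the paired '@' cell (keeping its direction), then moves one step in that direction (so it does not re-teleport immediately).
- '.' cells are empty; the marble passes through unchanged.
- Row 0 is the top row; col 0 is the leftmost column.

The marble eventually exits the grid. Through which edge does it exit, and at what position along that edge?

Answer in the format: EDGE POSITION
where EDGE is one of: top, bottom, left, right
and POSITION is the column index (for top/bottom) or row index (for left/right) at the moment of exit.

Answer: right 0

Derivation:
Step 1: enter (2,0), '.' pass, move right to (2,1)
Step 2: enter (2,1), '.' pass, move right to (2,2)
Step 3: enter (2,2), '.' pass, move right to (2,3)
Step 4: enter (2,3), '.' pass, move right to (2,4)
Step 5: enter (2,4), '@' teleport (2,4)->(0,5), also enter (0,5), move right to (0,6)
Step 6: at (0,6) — EXIT via right edge, pos 0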